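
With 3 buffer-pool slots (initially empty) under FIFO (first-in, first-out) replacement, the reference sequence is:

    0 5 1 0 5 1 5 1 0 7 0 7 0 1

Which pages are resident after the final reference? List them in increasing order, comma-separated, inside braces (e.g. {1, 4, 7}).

{0, 1, 7}

0 -> fault, frames (0)
5 -> fault, frames (0 5)
1 -> fault, frames (0 5 1)
0 -> hit
5 -> hit
1 -> hit
5 -> hit
1 -> hit
0 -> hit
7 -> fault, evict 0, frames (5 1 7)
0 -> fault, evict 5, frames (1 7 0)
7 -> hit
0 -> hit
1 -> hit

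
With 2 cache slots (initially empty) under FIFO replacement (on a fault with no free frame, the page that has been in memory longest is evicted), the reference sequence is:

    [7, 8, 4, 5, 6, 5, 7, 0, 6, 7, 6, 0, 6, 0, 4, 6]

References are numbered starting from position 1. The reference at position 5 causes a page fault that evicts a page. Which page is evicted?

pos 1: 7: miss, frames {7}
pos 2: 8: miss, frames {7,8}
pos 3: 4: miss, evict 7, frames {8,4}
pos 4: 5: miss, evict 8, frames {4,5}
pos 5: 6: miss, evict 4, frames {5,6}
At position 5, page 4 is evicted.

4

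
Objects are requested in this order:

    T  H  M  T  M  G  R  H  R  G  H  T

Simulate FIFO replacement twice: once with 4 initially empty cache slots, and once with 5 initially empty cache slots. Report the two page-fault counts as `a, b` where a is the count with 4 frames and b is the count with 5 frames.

6, 5

4 frames: F F F . . F F . . . . F → 6 faults.
5 frames: F F F . . F F . . . . . → 5 faults.
5 < 6: adding a frame reduced faults, as is typical.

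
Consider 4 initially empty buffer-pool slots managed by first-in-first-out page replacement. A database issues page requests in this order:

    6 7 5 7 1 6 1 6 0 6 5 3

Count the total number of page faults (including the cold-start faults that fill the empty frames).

6 -> miss, frames [6]
7 -> miss, frames [6, 7]
5 -> miss, frames [6, 7, 5]
7 -> hit
1 -> miss, frames [6, 7, 5, 1]
6 -> hit
1 -> hit
6 -> hit
0 -> miss, evict 6, frames [7, 5, 1, 0]
6 -> miss, evict 7, frames [5, 1, 0, 6]
5 -> hit
3 -> miss, evict 5, frames [1, 0, 6, 3]
Page faults: 7.

7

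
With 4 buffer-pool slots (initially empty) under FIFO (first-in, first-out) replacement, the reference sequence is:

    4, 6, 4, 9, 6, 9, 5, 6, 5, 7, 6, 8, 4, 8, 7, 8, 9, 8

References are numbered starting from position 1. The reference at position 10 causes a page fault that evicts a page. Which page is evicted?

4

pos 1: 4 -> miss, frames (4)
pos 2: 6 -> miss, frames (4 6)
pos 3: 4 -> hit
pos 4: 9 -> miss, frames (4 6 9)
pos 5: 6 -> hit
pos 6: 9 -> hit
pos 7: 5 -> miss, frames (4 6 9 5)
pos 8: 6 -> hit
pos 9: 5 -> hit
pos 10: 7 -> miss, evict 4, frames (6 9 5 7)
At position 10, page 4 is evicted.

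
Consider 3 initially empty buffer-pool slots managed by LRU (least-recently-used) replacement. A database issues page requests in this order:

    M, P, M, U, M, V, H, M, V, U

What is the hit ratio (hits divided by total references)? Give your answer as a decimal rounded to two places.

M: fault, frames [M]
P: fault, frames [M, P]
M: hit
U: fault, frames [P, M, U]
M: hit
V: fault, evict P, frames [U, M, V]
H: fault, evict U, frames [M, V, H]
M: hit
V: hit
U: fault, evict H, frames [M, V, U]
Hits: 4 of 10 references → 4/10 = 0.4000.

0.40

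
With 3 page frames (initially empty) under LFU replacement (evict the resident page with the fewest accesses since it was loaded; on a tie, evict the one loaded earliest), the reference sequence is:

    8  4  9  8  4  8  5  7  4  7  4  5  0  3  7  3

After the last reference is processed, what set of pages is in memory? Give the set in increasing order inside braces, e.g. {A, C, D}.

8: miss, frames (8)
4: miss, frames (8 4)
9: miss, frames (8 4 9)
8: hit
4: hit
8: hit
5: miss, evict 9, frames (8 4 5)
7: miss, evict 5, frames (8 4 7)
4: hit
7: hit
4: hit
5: miss, evict 7, frames (8 4 5)
0: miss, evict 5, frames (8 4 0)
3: miss, evict 0, frames (8 4 3)
7: miss, evict 3, frames (8 4 7)
3: miss, evict 7, frames (8 4 3)

{3, 4, 8}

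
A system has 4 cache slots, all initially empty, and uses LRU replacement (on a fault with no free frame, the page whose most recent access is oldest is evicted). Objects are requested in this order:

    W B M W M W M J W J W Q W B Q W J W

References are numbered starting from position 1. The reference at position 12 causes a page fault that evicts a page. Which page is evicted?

B

pos 1: W → miss, frames [W]
pos 2: B → miss, frames [W, B]
pos 3: M → miss, frames [W, B, M]
pos 4: W → hit
pos 5: M → hit
pos 6: W → hit
pos 7: M → hit
pos 8: J → miss, frames [B, W, M, J]
pos 9: W → hit
pos 10: J → hit
pos 11: W → hit
pos 12: Q → miss, evict B, frames [M, J, W, Q]
At position 12, page B is evicted.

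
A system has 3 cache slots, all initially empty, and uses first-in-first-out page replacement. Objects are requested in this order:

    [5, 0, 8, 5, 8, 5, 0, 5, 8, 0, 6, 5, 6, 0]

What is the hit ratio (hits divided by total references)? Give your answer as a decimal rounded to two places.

0.57

5 → fault, frames {5}
0 → fault, frames {5,0}
8 → fault, frames {5,0,8}
5 → hit
8 → hit
5 → hit
0 → hit
5 → hit
8 → hit
0 → hit
6 → fault, evict 5, frames {0,8,6}
5 → fault, evict 0, frames {8,6,5}
6 → hit
0 → fault, evict 8, frames {6,5,0}
Hits: 8 of 14 references → 8/14 = 0.5714.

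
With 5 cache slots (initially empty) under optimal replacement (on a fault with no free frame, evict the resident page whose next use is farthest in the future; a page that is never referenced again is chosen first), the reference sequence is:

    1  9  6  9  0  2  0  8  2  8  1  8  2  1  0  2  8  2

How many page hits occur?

12

1 -> fault, frames [1]
9 -> fault, frames [1, 9]
6 -> fault, frames [1, 9, 6]
9 -> hit
0 -> fault, frames [1, 9, 6, 0]
2 -> fault, frames [1, 9, 6, 0, 2]
0 -> hit
8 -> fault, evict 6, frames [1, 9, 0, 2, 8]
2 -> hit
8 -> hit
1 -> hit
8 -> hit
2 -> hit
1 -> hit
0 -> hit
2 -> hit
8 -> hit
2 -> hit
Hits: 12.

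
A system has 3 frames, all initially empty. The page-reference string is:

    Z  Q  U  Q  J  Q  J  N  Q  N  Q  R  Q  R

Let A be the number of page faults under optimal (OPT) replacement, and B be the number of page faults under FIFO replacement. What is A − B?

Under OPT: F F F . F . . F . . . F . . → 6 faults.
Under FIFO: F F F . F . . F F . . F . . → 7 faults.
A − B = 6 − 7 = -1.

-1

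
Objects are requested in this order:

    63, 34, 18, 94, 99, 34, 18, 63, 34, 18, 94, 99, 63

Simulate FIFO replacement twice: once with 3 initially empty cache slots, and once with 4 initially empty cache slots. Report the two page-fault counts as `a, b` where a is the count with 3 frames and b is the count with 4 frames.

10, 11

3 frames: F F F F F F F F . . F F . → 10 faults.
4 frames: F F F F F . . F F F F F F → 11 faults.
11 > 10: adding a frame increased faults — Belady's anomaly.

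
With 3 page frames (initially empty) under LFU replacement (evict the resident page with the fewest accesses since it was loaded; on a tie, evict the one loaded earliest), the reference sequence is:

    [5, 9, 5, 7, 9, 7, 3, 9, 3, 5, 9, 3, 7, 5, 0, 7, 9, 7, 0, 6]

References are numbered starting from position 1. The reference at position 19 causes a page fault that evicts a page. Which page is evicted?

pos 1: 5: fault, frames [5]
pos 2: 9: fault, frames [5, 9]
pos 3: 5: hit
pos 4: 7: fault, frames [5, 9, 7]
pos 5: 9: hit
pos 6: 7: hit
pos 7: 3: fault, evict 5, frames [9, 7, 3]
pos 8: 9: hit
pos 9: 3: hit
pos 10: 5: fault, evict 7, frames [9, 3, 5]
pos 11: 9: hit
pos 12: 3: hit
pos 13: 7: fault, evict 5, frames [9, 3, 7]
pos 14: 5: fault, evict 7, frames [9, 3, 5]
pos 15: 0: fault, evict 5, frames [9, 3, 0]
pos 16: 7: fault, evict 0, frames [9, 3, 7]
pos 17: 9: hit
pos 18: 7: hit
pos 19: 0: fault, evict 7, frames [9, 3, 0]
At position 19, page 7 is evicted.

7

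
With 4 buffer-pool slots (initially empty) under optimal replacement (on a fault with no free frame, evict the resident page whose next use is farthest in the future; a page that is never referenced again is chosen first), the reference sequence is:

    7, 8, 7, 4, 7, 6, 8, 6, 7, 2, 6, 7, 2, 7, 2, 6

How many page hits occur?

7: miss, frames [7]
8: miss, frames [7, 8]
7: hit
4: miss, frames [7, 8, 4]
7: hit
6: miss, frames [7, 8, 4, 6]
8: hit
6: hit
7: hit
2: miss, evict 4, frames [7, 8, 6, 2]
6: hit
7: hit
2: hit
7: hit
2: hit
6: hit
Hits: 11.

11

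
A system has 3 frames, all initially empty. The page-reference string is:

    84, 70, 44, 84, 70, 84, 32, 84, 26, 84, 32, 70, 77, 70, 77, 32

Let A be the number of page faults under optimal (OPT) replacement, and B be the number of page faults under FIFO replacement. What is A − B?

Under OPT: F F F . . . F . F . . F F . . . → 7 faults.
Under FIFO: F F F . . . F F F . . F F . . F → 9 faults.
A − B = 7 − 9 = -2.

-2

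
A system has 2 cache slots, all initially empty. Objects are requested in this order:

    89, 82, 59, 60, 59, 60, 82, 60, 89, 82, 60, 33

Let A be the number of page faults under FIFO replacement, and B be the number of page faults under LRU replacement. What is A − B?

-1

Under FIFO: F F F F . . F . F . F F → 8 faults.
Under LRU: F F F F . . F . F F F F → 9 faults.
A − B = 8 − 9 = -1.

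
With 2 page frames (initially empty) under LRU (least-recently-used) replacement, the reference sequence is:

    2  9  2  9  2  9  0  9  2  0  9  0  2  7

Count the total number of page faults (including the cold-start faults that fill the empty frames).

2: miss, frames {2}
9: miss, frames {2,9}
2: hit
9: hit
2: hit
9: hit
0: miss, evict 2, frames {9,0}
9: hit
2: miss, evict 0, frames {9,2}
0: miss, evict 9, frames {2,0}
9: miss, evict 2, frames {0,9}
0: hit
2: miss, evict 9, frames {0,2}
7: miss, evict 0, frames {2,7}
Page faults: 8.

8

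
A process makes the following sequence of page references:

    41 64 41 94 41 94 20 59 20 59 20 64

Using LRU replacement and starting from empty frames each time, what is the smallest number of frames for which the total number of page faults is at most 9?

f=1: 12 faults
f=2: 6 faults
f=3: 6 faults
f=4: 6 faults
f=5: 5 faults
Smallest f with faults ≤ 9 is 2.

2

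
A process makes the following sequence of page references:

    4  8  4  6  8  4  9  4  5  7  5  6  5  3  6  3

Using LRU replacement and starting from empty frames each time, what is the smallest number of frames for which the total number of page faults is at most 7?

f=1: 16 faults
f=2: 11 faults
f=3: 8 faults
f=4: 8 faults
f=5: 8 faults
f=6: 7 faults
f=7: 7 faults
Smallest f with faults ≤ 7 is 6.

6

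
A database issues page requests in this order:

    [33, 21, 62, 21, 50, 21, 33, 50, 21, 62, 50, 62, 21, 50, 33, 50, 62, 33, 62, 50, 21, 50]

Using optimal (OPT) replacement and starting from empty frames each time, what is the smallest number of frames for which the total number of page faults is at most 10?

3

f=1: 22 faults
f=2: 12 faults
f=3: 7 faults
f=4: 4 faults
Smallest f with faults ≤ 10 is 3.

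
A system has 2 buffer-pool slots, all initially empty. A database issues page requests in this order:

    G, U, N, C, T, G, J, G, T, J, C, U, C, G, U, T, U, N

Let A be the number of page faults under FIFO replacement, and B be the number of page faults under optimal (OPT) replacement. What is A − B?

Under FIFO: F F F F F F F . F . F F . F . F F F → 14 faults.
Under OPT: F F F F F . F . F . F F . F . F . F → 12 faults.
A − B = 14 − 12 = 2.

2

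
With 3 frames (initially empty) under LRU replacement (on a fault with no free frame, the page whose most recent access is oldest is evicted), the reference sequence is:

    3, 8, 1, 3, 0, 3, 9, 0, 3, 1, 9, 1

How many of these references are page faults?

7

3 → fault, frames (3)
8 → fault, frames (3 8)
1 → fault, frames (3 8 1)
3 → hit
0 → fault, evict 8, frames (1 3 0)
3 → hit
9 → fault, evict 1, frames (0 3 9)
0 → hit
3 → hit
1 → fault, evict 9, frames (0 3 1)
9 → fault, evict 0, frames (3 1 9)
1 → hit
Page faults: 7.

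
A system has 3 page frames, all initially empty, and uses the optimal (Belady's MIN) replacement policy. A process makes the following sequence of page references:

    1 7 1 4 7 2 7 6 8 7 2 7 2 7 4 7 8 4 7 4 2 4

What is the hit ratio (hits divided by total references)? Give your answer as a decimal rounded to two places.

1 -> fault, frames [1]
7 -> fault, frames [1, 7]
1 -> hit
4 -> fault, frames [1, 7, 4]
7 -> hit
2 -> fault, evict 1, frames [7, 4, 2]
7 -> hit
6 -> fault, evict 4, frames [7, 2, 6]
8 -> fault, evict 6, frames [7, 2, 8]
7 -> hit
2 -> hit
7 -> hit
2 -> hit
7 -> hit
4 -> fault, evict 2, frames [7, 8, 4]
7 -> hit
8 -> hit
4 -> hit
7 -> hit
4 -> hit
2 -> fault, evict 8, frames [7, 4, 2]
4 -> hit
Hits: 14 of 22 references → 14/22 = 0.6364.

0.64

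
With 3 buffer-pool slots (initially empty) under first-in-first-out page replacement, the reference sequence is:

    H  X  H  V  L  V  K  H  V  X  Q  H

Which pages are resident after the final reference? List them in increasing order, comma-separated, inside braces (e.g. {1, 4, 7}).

H: miss, frames [H]
X: miss, frames [H, X]
H: hit
V: miss, frames [H, X, V]
L: miss, evict H, frames [X, V, L]
V: hit
K: miss, evict X, frames [V, L, K]
H: miss, evict V, frames [L, K, H]
V: miss, evict L, frames [K, H, V]
X: miss, evict K, frames [H, V, X]
Q: miss, evict H, frames [V, X, Q]
H: miss, evict V, frames [X, Q, H]

{H, Q, X}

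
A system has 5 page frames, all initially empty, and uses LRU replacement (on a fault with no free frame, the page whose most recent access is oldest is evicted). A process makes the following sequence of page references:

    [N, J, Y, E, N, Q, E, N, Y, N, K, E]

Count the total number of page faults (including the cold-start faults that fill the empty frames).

N -> fault, frames (N)
J -> fault, frames (N J)
Y -> fault, frames (N J Y)
E -> fault, frames (N J Y E)
N -> hit
Q -> fault, frames (J Y E N Q)
E -> hit
N -> hit
Y -> hit
N -> hit
K -> fault, evict J, frames (Q E Y N K)
E -> hit
Page faults: 6.

6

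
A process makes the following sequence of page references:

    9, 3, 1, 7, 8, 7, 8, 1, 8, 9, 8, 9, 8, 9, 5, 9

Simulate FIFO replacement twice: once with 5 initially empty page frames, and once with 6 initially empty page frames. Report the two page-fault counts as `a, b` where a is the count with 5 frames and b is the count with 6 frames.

7, 6

5 frames: F F F F F . . . . . . . . . F F → 7 faults.
6 frames: F F F F F . . . . . . . . . F . → 6 faults.
6 < 7: adding a frame reduced faults, as is typical.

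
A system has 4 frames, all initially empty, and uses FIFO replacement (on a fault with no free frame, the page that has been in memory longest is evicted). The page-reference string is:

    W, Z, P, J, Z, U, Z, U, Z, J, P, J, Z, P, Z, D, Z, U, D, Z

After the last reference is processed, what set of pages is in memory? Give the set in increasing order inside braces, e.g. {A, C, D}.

W -> fault, frames {W}
Z -> fault, frames {W,Z}
P -> fault, frames {W,Z,P}
J -> fault, frames {W,Z,P,J}
Z -> hit
U -> fault, evict W, frames {Z,P,J,U}
Z -> hit
U -> hit
Z -> hit
J -> hit
P -> hit
J -> hit
Z -> hit
P -> hit
Z -> hit
D -> fault, evict Z, frames {P,J,U,D}
Z -> fault, evict P, frames {J,U,D,Z}
U -> hit
D -> hit
Z -> hit

{D, J, U, Z}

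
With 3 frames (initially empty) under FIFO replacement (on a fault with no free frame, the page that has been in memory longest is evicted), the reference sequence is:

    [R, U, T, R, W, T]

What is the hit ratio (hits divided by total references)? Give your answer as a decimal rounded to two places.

R: miss, frames {R}
U: miss, frames {R,U}
T: miss, frames {R,U,T}
R: hit
W: miss, evict R, frames {U,T,W}
T: hit
Hits: 2 of 6 references → 2/6 = 0.3333.

0.33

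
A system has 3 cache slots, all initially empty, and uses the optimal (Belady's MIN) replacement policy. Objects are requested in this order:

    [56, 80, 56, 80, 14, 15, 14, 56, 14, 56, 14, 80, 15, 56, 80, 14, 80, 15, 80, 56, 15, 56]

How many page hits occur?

15

56: fault, frames {56}
80: fault, frames {56,80}
56: hit
80: hit
14: fault, frames {56,80,14}
15: fault, evict 80, frames {56,14,15}
14: hit
56: hit
14: hit
56: hit
14: hit
80: fault, evict 14, frames {56,15,80}
15: hit
56: hit
80: hit
14: fault, evict 56, frames {15,80,14}
80: hit
15: hit
80: hit
56: fault, evict 14, frames {15,80,56}
15: hit
56: hit
Hits: 15.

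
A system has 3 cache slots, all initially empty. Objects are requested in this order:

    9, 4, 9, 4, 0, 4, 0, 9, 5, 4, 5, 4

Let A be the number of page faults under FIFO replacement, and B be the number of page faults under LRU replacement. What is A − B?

Under FIFO: F F . . F . . . F . . . → 4 faults.
Under LRU: F F . . F . . . F F . . → 5 faults.
A − B = 4 − 5 = -1.

-1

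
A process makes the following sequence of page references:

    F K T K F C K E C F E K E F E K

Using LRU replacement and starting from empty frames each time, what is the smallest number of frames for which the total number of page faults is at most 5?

f=1: 16 faults
f=2: 13 faults
f=3: 7 faults
f=4: 5 faults
f=5: 5 faults
Smallest f with faults ≤ 5 is 4.

4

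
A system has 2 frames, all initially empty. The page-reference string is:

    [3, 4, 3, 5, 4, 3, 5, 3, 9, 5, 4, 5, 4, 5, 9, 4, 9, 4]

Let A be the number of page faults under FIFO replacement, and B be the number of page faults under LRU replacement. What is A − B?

Under FIFO: F F . F . F . . F F F . . . F . . . → 8 faults.
Under LRU: F F . F F F F . F F F . . . F F . . → 11 faults.
A − B = 8 − 11 = -3.

-3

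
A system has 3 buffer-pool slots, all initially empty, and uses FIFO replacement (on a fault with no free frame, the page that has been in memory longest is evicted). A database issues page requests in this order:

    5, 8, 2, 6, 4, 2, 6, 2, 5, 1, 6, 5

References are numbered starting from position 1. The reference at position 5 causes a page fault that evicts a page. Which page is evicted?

pos 1: 5 -> miss, frames {5}
pos 2: 8 -> miss, frames {5,8}
pos 3: 2 -> miss, frames {5,8,2}
pos 4: 6 -> miss, evict 5, frames {8,2,6}
pos 5: 4 -> miss, evict 8, frames {2,6,4}
At position 5, page 8 is evicted.

8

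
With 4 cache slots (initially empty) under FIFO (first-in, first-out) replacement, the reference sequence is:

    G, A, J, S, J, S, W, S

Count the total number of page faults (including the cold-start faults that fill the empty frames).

G → miss, frames {G}
A → miss, frames {G,A}
J → miss, frames {G,A,J}
S → miss, frames {G,A,J,S}
J → hit
S → hit
W → miss, evict G, frames {A,J,S,W}
S → hit
Page faults: 5.

5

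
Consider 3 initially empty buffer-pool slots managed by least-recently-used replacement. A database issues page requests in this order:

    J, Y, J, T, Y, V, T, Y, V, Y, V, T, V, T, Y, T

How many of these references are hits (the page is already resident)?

12

J: fault, frames {J}
Y: fault, frames {J,Y}
J: hit
T: fault, frames {Y,J,T}
Y: hit
V: fault, evict J, frames {T,Y,V}
T: hit
Y: hit
V: hit
Y: hit
V: hit
T: hit
V: hit
T: hit
Y: hit
T: hit
Hits: 12.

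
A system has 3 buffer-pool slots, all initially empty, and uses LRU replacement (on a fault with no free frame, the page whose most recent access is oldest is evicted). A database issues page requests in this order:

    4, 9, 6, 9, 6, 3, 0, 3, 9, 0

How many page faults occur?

6

4: fault, frames [4]
9: fault, frames [4, 9]
6: fault, frames [4, 9, 6]
9: hit
6: hit
3: fault, evict 4, frames [9, 6, 3]
0: fault, evict 9, frames [6, 3, 0]
3: hit
9: fault, evict 6, frames [0, 3, 9]
0: hit
Page faults: 6.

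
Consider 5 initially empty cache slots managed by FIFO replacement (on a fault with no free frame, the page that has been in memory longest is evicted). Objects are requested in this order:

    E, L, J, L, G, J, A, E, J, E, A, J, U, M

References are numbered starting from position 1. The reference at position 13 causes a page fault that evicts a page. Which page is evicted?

E

pos 1: E -> fault, frames (E)
pos 2: L -> fault, frames (E L)
pos 3: J -> fault, frames (E L J)
pos 4: L -> hit
pos 5: G -> fault, frames (E L J G)
pos 6: J -> hit
pos 7: A -> fault, frames (E L J G A)
pos 8: E -> hit
pos 9: J -> hit
pos 10: E -> hit
pos 11: A -> hit
pos 12: J -> hit
pos 13: U -> fault, evict E, frames (L J G A U)
At position 13, page E is evicted.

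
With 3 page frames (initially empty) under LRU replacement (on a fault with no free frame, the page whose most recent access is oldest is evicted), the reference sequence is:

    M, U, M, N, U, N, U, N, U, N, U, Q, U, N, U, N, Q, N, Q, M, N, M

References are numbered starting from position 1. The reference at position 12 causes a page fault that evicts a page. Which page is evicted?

M

pos 1: M: fault, frames {M}
pos 2: U: fault, frames {M,U}
pos 3: M: hit
pos 4: N: fault, frames {U,M,N}
pos 5: U: hit
pos 6: N: hit
pos 7: U: hit
pos 8: N: hit
pos 9: U: hit
pos 10: N: hit
pos 11: U: hit
pos 12: Q: fault, evict M, frames {N,U,Q}
At position 12, page M is evicted.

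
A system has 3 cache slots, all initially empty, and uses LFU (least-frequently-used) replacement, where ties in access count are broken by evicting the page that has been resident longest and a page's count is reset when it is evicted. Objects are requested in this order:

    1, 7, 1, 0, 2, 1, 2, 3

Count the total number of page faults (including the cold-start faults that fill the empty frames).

1: fault, frames {1}
7: fault, frames {1,7}
1: hit
0: fault, frames {1,7,0}
2: fault, evict 7, frames {1,0,2}
1: hit
2: hit
3: fault, evict 0, frames {1,2,3}
Page faults: 5.

5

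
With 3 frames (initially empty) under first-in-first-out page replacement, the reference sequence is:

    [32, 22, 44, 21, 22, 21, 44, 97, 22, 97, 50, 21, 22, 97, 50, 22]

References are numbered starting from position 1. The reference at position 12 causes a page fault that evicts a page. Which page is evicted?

97

pos 1: 32 → fault, frames [32]
pos 2: 22 → fault, frames [32, 22]
pos 3: 44 → fault, frames [32, 22, 44]
pos 4: 21 → fault, evict 32, frames [22, 44, 21]
pos 5: 22 → hit
pos 6: 21 → hit
pos 7: 44 → hit
pos 8: 97 → fault, evict 22, frames [44, 21, 97]
pos 9: 22 → fault, evict 44, frames [21, 97, 22]
pos 10: 97 → hit
pos 11: 50 → fault, evict 21, frames [97, 22, 50]
pos 12: 21 → fault, evict 97, frames [22, 50, 21]
At position 12, page 97 is evicted.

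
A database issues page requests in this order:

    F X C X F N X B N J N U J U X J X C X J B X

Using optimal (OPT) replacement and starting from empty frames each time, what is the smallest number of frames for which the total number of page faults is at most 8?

4

f=1: 22 faults
f=2: 12 faults
f=3: 9 faults
f=4: 8 faults
f=5: 7 faults
f=6: 7 faults
f=7: 7 faults
Smallest f with faults ≤ 8 is 4.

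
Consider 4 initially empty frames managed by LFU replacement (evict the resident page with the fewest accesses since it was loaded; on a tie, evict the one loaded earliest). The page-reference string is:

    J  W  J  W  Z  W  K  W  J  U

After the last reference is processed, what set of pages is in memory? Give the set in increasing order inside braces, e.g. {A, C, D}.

J -> fault, frames (J)
W -> fault, frames (J W)
J -> hit
W -> hit
Z -> fault, frames (J W Z)
W -> hit
K -> fault, frames (J W Z K)
W -> hit
J -> hit
U -> fault, evict Z, frames (J W K U)

{J, K, U, W}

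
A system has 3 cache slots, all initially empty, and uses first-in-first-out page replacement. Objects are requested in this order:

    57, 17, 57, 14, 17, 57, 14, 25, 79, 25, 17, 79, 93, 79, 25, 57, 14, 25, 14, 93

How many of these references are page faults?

11

57 -> miss, frames (57)
17 -> miss, frames (57 17)
57 -> hit
14 -> miss, frames (57 17 14)
17 -> hit
57 -> hit
14 -> hit
25 -> miss, evict 57, frames (17 14 25)
79 -> miss, evict 17, frames (14 25 79)
25 -> hit
17 -> miss, evict 14, frames (25 79 17)
79 -> hit
93 -> miss, evict 25, frames (79 17 93)
79 -> hit
25 -> miss, evict 79, frames (17 93 25)
57 -> miss, evict 17, frames (93 25 57)
14 -> miss, evict 93, frames (25 57 14)
25 -> hit
14 -> hit
93 -> miss, evict 25, frames (57 14 93)
Page faults: 11.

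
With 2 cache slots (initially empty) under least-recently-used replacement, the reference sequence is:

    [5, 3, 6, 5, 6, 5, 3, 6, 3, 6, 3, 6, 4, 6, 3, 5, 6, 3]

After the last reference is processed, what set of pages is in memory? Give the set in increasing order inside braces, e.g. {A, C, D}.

5 -> miss, frames [5]
3 -> miss, frames [5, 3]
6 -> miss, evict 5, frames [3, 6]
5 -> miss, evict 3, frames [6, 5]
6 -> hit
5 -> hit
3 -> miss, evict 6, frames [5, 3]
6 -> miss, evict 5, frames [3, 6]
3 -> hit
6 -> hit
3 -> hit
6 -> hit
4 -> miss, evict 3, frames [6, 4]
6 -> hit
3 -> miss, evict 4, frames [6, 3]
5 -> miss, evict 6, frames [3, 5]
6 -> miss, evict 3, frames [5, 6]
3 -> miss, evict 5, frames [6, 3]

{3, 6}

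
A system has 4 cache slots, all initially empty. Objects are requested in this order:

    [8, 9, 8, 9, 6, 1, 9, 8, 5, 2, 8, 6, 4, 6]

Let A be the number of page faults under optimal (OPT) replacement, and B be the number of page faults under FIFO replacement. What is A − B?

Under OPT: F F . . F F . . F F . . F . → 7 faults.
Under FIFO: F F . . F F . . F F F F F . → 9 faults.
A − B = 7 − 9 = -2.

-2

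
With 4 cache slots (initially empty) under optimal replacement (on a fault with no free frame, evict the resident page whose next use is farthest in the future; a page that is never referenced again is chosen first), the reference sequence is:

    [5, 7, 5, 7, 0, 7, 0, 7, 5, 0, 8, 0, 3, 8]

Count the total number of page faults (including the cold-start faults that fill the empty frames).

5

5 → fault, frames {5}
7 → fault, frames {5,7}
5 → hit
7 → hit
0 → fault, frames {5,7,0}
7 → hit
0 → hit
7 → hit
5 → hit
0 → hit
8 → fault, frames {5,7,0,8}
0 → hit
3 → fault, evict 0, frames {5,7,8,3}
8 → hit
Page faults: 5.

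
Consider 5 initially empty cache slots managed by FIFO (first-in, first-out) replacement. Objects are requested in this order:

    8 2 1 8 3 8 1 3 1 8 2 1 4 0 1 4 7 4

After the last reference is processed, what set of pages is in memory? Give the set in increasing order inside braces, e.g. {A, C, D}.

8: miss, frames [8]
2: miss, frames [8, 2]
1: miss, frames [8, 2, 1]
8: hit
3: miss, frames [8, 2, 1, 3]
8: hit
1: hit
3: hit
1: hit
8: hit
2: hit
1: hit
4: miss, frames [8, 2, 1, 3, 4]
0: miss, evict 8, frames [2, 1, 3, 4, 0]
1: hit
4: hit
7: miss, evict 2, frames [1, 3, 4, 0, 7]
4: hit

{0, 1, 3, 4, 7}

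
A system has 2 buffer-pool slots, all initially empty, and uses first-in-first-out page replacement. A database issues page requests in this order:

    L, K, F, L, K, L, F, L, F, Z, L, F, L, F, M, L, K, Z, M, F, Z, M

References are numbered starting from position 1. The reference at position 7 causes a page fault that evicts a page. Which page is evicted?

pos 1: L: miss, frames (L)
pos 2: K: miss, frames (L K)
pos 3: F: miss, evict L, frames (K F)
pos 4: L: miss, evict K, frames (F L)
pos 5: K: miss, evict F, frames (L K)
pos 6: L: hit
pos 7: F: miss, evict L, frames (K F)
At position 7, page L is evicted.

L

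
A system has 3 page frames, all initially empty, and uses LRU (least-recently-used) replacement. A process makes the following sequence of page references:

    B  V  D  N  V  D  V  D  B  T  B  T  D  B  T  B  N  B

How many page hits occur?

11

B: miss, frames (B)
V: miss, frames (B V)
D: miss, frames (B V D)
N: miss, evict B, frames (V D N)
V: hit
D: hit
V: hit
D: hit
B: miss, evict N, frames (V D B)
T: miss, evict V, frames (D B T)
B: hit
T: hit
D: hit
B: hit
T: hit
B: hit
N: miss, evict D, frames (T B N)
B: hit
Hits: 11.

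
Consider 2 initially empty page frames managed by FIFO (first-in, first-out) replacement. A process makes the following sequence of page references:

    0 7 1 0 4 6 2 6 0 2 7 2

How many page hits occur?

2

0: fault, frames (0)
7: fault, frames (0 7)
1: fault, evict 0, frames (7 1)
0: fault, evict 7, frames (1 0)
4: fault, evict 1, frames (0 4)
6: fault, evict 0, frames (4 6)
2: fault, evict 4, frames (6 2)
6: hit
0: fault, evict 6, frames (2 0)
2: hit
7: fault, evict 2, frames (0 7)
2: fault, evict 0, frames (7 2)
Hits: 2.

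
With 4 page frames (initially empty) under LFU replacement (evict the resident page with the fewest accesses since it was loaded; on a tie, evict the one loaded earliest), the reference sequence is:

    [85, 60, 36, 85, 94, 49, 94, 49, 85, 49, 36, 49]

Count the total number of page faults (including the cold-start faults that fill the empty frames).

85 → miss, frames (85)
60 → miss, frames (85 60)
36 → miss, frames (85 60 36)
85 → hit
94 → miss, frames (85 60 36 94)
49 → miss, evict 60, frames (85 36 94 49)
94 → hit
49 → hit
85 → hit
49 → hit
36 → hit
49 → hit
Page faults: 5.

5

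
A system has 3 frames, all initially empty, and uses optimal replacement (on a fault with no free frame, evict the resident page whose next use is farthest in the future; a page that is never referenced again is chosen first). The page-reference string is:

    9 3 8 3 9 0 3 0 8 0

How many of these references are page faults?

4

9 -> miss, frames [9]
3 -> miss, frames [9, 3]
8 -> miss, frames [9, 3, 8]
3 -> hit
9 -> hit
0 -> miss, evict 9, frames [3, 8, 0]
3 -> hit
0 -> hit
8 -> hit
0 -> hit
Page faults: 4.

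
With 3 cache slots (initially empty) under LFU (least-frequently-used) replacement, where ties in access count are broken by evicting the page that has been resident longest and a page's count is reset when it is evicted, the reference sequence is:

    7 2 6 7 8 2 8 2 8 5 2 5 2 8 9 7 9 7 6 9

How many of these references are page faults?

12

7: miss, frames (7)
2: miss, frames (7 2)
6: miss, frames (7 2 6)
7: hit
8: miss, evict 2, frames (7 6 8)
2: miss, evict 6, frames (7 8 2)
8: hit
2: hit
8: hit
5: miss, evict 7, frames (8 2 5)
2: hit
5: hit
2: hit
8: hit
9: miss, evict 5, frames (8 2 9)
7: miss, evict 9, frames (8 2 7)
9: miss, evict 7, frames (8 2 9)
7: miss, evict 9, frames (8 2 7)
6: miss, evict 7, frames (8 2 6)
9: miss, evict 6, frames (8 2 9)
Page faults: 12.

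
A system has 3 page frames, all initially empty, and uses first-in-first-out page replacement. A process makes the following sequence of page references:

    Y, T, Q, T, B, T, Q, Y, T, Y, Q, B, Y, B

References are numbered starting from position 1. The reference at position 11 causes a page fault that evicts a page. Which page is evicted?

pos 1: Y → fault, frames (Y)
pos 2: T → fault, frames (Y T)
pos 3: Q → fault, frames (Y T Q)
pos 4: T → hit
pos 5: B → fault, evict Y, frames (T Q B)
pos 6: T → hit
pos 7: Q → hit
pos 8: Y → fault, evict T, frames (Q B Y)
pos 9: T → fault, evict Q, frames (B Y T)
pos 10: Y → hit
pos 11: Q → fault, evict B, frames (Y T Q)
At position 11, page B is evicted.

B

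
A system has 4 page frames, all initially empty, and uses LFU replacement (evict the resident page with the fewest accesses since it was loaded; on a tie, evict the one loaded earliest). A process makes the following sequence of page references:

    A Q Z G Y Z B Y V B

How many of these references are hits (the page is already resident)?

A -> fault, frames (A)
Q -> fault, frames (A Q)
Z -> fault, frames (A Q Z)
G -> fault, frames (A Q Z G)
Y -> fault, evict A, frames (Q Z G Y)
Z -> hit
B -> fault, evict Q, frames (Z G Y B)
Y -> hit
V -> fault, evict G, frames (Z Y B V)
B -> hit
Hits: 3.

3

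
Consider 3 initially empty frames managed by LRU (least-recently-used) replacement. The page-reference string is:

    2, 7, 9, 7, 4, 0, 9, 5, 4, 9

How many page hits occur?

2 → miss, frames (2)
7 → miss, frames (2 7)
9 → miss, frames (2 7 9)
7 → hit
4 → miss, evict 2, frames (9 7 4)
0 → miss, evict 9, frames (7 4 0)
9 → miss, evict 7, frames (4 0 9)
5 → miss, evict 4, frames (0 9 5)
4 → miss, evict 0, frames (9 5 4)
9 → hit
Hits: 2.

2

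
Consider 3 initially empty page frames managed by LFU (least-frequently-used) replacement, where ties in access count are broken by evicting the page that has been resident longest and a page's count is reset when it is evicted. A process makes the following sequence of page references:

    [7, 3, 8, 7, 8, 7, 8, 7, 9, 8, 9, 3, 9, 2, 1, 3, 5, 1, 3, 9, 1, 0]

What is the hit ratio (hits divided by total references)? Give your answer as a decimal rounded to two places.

7: miss, frames [7]
3: miss, frames [7, 3]
8: miss, frames [7, 3, 8]
7: hit
8: hit
7: hit
8: hit
7: hit
9: miss, evict 3, frames [7, 8, 9]
8: hit
9: hit
3: miss, evict 9, frames [7, 8, 3]
9: miss, evict 3, frames [7, 8, 9]
2: miss, evict 9, frames [7, 8, 2]
1: miss, evict 2, frames [7, 8, 1]
3: miss, evict 1, frames [7, 8, 3]
5: miss, evict 3, frames [7, 8, 5]
1: miss, evict 5, frames [7, 8, 1]
3: miss, evict 1, frames [7, 8, 3]
9: miss, evict 3, frames [7, 8, 9]
1: miss, evict 9, frames [7, 8, 1]
0: miss, evict 1, frames [7, 8, 0]
Hits: 7 of 22 references → 7/22 = 0.3182.

0.32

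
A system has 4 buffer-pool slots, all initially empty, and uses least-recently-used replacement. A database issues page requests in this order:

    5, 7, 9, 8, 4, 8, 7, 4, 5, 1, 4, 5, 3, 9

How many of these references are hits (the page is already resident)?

5 -> fault, frames {5}
7 -> fault, frames {5,7}
9 -> fault, frames {5,7,9}
8 -> fault, frames {5,7,9,8}
4 -> fault, evict 5, frames {7,9,8,4}
8 -> hit
7 -> hit
4 -> hit
5 -> fault, evict 9, frames {8,7,4,5}
1 -> fault, evict 8, frames {7,4,5,1}
4 -> hit
5 -> hit
3 -> fault, evict 7, frames {1,4,5,3}
9 -> fault, evict 1, frames {4,5,3,9}
Hits: 5.

5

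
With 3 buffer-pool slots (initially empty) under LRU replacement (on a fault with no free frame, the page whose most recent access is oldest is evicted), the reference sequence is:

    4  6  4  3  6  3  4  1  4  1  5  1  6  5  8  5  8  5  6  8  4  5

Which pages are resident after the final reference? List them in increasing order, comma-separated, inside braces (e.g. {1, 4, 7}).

4 → miss, frames {4}
6 → miss, frames {4,6}
4 → hit
3 → miss, frames {6,4,3}
6 → hit
3 → hit
4 → hit
1 → miss, evict 6, frames {3,4,1}
4 → hit
1 → hit
5 → miss, evict 3, frames {4,1,5}
1 → hit
6 → miss, evict 4, frames {5,1,6}
5 → hit
8 → miss, evict 1, frames {6,5,8}
5 → hit
8 → hit
5 → hit
6 → hit
8 → hit
4 → miss, evict 5, frames {6,8,4}
5 → miss, evict 6, frames {8,4,5}

{4, 5, 8}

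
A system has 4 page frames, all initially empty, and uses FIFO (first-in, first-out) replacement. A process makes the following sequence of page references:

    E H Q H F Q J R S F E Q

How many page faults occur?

9

E → miss, frames [E]
H → miss, frames [E, H]
Q → miss, frames [E, H, Q]
H → hit
F → miss, frames [E, H, Q, F]
Q → hit
J → miss, evict E, frames [H, Q, F, J]
R → miss, evict H, frames [Q, F, J, R]
S → miss, evict Q, frames [F, J, R, S]
F → hit
E → miss, evict F, frames [J, R, S, E]
Q → miss, evict J, frames [R, S, E, Q]
Page faults: 9.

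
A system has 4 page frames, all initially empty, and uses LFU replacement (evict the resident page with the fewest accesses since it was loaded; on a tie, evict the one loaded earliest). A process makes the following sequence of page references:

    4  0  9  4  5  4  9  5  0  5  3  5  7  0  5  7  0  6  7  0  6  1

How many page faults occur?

14

4 -> miss, frames (4)
0 -> miss, frames (4 0)
9 -> miss, frames (4 0 9)
4 -> hit
5 -> miss, frames (4 0 9 5)
4 -> hit
9 -> hit
5 -> hit
0 -> hit
5 -> hit
3 -> miss, evict 0, frames (4 9 5 3)
5 -> hit
7 -> miss, evict 3, frames (4 9 5 7)
0 -> miss, evict 7, frames (4 9 5 0)
5 -> hit
7 -> miss, evict 0, frames (4 9 5 7)
0 -> miss, evict 7, frames (4 9 5 0)
6 -> miss, evict 0, frames (4 9 5 6)
7 -> miss, evict 6, frames (4 9 5 7)
0 -> miss, evict 7, frames (4 9 5 0)
6 -> miss, evict 0, frames (4 9 5 6)
1 -> miss, evict 6, frames (4 9 5 1)
Page faults: 14.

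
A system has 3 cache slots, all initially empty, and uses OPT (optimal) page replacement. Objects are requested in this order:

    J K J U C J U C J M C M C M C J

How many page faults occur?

5

J: miss, frames {J}
K: miss, frames {J,K}
J: hit
U: miss, frames {J,K,U}
C: miss, evict K, frames {J,U,C}
J: hit
U: hit
C: hit
J: hit
M: miss, evict U, frames {J,C,M}
C: hit
M: hit
C: hit
M: hit
C: hit
J: hit
Page faults: 5.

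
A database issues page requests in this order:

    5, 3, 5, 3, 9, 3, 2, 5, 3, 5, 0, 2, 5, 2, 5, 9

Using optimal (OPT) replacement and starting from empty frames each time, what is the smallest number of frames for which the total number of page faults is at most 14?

2

f=1: 16 faults
f=2: 8 faults
f=3: 6 faults
f=4: 5 faults
f=5: 5 faults
Smallest f with faults ≤ 14 is 2.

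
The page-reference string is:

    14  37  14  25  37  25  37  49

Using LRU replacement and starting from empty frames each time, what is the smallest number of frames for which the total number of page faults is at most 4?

3

f=1: 8 faults
f=2: 5 faults
f=3: 4 faults
f=4: 4 faults
Smallest f with faults ≤ 4 is 3.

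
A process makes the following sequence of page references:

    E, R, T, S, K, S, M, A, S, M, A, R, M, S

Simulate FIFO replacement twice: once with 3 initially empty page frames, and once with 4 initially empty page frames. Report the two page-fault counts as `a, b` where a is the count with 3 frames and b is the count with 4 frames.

3 frames: F F F F F . F F F . . F F . → 10 faults.
4 frames: F F F F F . F F . . . F . F → 9 faults.
9 < 10: adding a frame reduced faults, as is typical.

10, 9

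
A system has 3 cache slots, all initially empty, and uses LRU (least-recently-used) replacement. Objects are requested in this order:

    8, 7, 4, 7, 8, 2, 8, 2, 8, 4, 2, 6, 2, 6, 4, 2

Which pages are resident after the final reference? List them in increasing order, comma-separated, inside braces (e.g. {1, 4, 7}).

8 -> fault, frames [8]
7 -> fault, frames [8, 7]
4 -> fault, frames [8, 7, 4]
7 -> hit
8 -> hit
2 -> fault, evict 4, frames [7, 8, 2]
8 -> hit
2 -> hit
8 -> hit
4 -> fault, evict 7, frames [2, 8, 4]
2 -> hit
6 -> fault, evict 8, frames [4, 2, 6]
2 -> hit
6 -> hit
4 -> hit
2 -> hit

{2, 4, 6}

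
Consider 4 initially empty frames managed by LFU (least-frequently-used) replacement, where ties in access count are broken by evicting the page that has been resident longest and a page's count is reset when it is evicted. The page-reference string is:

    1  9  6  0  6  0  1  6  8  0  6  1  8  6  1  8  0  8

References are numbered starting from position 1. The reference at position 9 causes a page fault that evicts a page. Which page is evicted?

pos 1: 1: miss, frames {1}
pos 2: 9: miss, frames {1,9}
pos 3: 6: miss, frames {1,9,6}
pos 4: 0: miss, frames {1,9,6,0}
pos 5: 6: hit
pos 6: 0: hit
pos 7: 1: hit
pos 8: 6: hit
pos 9: 8: miss, evict 9, frames {1,6,0,8}
At position 9, page 9 is evicted.

9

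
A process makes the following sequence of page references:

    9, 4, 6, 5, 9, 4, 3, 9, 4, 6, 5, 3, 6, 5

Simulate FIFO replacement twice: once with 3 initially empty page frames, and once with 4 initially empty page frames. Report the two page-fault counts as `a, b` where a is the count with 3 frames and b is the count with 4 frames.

9, 10

3 frames: F F F F F F F . . F F . . . → 9 faults.
4 frames: F F F F . . F F F F F F . . → 10 faults.
10 > 9: adding a frame increased faults — Belady's anomaly.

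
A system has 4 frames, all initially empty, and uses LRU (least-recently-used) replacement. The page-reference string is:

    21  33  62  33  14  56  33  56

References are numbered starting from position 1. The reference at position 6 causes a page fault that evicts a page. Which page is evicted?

21

pos 1: 21 -> miss, frames (21)
pos 2: 33 -> miss, frames (21 33)
pos 3: 62 -> miss, frames (21 33 62)
pos 4: 33 -> hit
pos 5: 14 -> miss, frames (21 62 33 14)
pos 6: 56 -> miss, evict 21, frames (62 33 14 56)
At position 6, page 21 is evicted.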